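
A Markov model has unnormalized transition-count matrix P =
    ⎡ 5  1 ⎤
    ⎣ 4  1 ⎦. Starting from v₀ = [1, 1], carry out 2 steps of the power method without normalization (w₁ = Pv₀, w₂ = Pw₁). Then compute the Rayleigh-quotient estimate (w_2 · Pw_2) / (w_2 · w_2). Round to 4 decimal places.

5.8282

w1 = Pv₀ = (6, 5)
w2 = Pw1 = (35, 29)
Pw2 = (204, 169)
w2·Pw2 = 35·204 + 29·169 = 12041; w2·w2 = 35·35 + 29·29 = 2066
λ ≈ 12041/2066 = 5.8282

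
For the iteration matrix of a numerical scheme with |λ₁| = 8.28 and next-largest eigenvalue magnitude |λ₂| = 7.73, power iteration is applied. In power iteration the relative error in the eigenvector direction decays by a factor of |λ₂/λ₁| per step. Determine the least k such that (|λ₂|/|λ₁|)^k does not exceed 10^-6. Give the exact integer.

|λ₂/λ₁| = 7.73/8.28 = 0.93357
Need k ≥ ln(10^-6) / ln(0.93357) = -13.8155 / -0.0687 ≈ 200.999
Smallest integer k satisfying the bound: 201

201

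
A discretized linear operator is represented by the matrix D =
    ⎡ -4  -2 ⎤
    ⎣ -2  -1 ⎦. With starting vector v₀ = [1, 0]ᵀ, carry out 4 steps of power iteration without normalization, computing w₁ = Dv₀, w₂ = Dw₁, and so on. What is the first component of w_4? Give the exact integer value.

500

w1 = Dv₀ = ((-4)·1 + (-2)·0; (-2)·1 + (-1)·0) = (-4, -2)
w2 = Dw1 = ((-4)·(-4) + (-2)·(-2); (-2)·(-4) + (-1)·(-2)) = (20, 10)
w3 = Dw2 = (-100, -50)
w4 = Dw3 = (500, 250)
The requested component of w4 is 500.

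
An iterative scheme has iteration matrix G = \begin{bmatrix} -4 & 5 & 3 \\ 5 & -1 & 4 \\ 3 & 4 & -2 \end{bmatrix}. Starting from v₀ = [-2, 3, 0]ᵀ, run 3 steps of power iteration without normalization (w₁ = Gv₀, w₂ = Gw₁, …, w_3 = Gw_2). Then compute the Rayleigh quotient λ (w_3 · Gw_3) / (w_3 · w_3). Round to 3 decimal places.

w1 = Gv₀ = ((-4)·(-2) + 5·3 + 3·0; 5·(-2) + (-1)·3 + 4·0; 3·(-2) + 4·3 + (-2)·0) = (23, -13, 6)
w2 = Gw1 = ((-4)·23 + 5·(-13) + 3·6; 5·23 + (-1)·(-13) + 4·6; 3·23 + 4·(-13) + (-2)·6) = (-139, 152, 5)
w3 = Gw2 = (1331, -827, 181)
Gw3 = (-8916, 8206, 323)
w3·Gw3 = 1331·(-8916) + (-827)·8206 + 181·323 = -18595095; w3·w3 = 1331·1331 + (-827)·(-827) + 181·181 = 2488251
λ ≈ -18595095/2488251 = -7.473

λ ≈ -7.473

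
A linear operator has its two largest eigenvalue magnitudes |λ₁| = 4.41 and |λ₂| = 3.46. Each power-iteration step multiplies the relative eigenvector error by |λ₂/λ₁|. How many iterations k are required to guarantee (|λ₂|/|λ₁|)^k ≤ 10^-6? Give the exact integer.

|λ₂/λ₁| = 3.46/4.41 = 0.78458
Need k ≥ ln(10^-6) / ln(0.78458) = -13.8155 / -0.2426 ≈ 56.946
Smallest integer k satisfying the bound: 57

57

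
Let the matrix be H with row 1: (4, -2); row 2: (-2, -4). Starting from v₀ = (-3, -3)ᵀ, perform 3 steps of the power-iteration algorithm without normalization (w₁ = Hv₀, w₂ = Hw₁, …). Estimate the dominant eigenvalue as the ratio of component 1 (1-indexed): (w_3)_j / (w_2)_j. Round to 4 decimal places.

w1 = Hv₀ = (4·(-3) + (-2)·(-3); (-2)·(-3) + (-4)·(-3)) = (-6, 18)
w2 = Hw1 = (4·(-6) + (-2)·18; (-2)·(-6) + (-4)·18) = (-60, -60)
w3 = Hw2 = (-120, 360)
Ratio at component: -120 / -60 = 2.0000

λ ≈ 2.0000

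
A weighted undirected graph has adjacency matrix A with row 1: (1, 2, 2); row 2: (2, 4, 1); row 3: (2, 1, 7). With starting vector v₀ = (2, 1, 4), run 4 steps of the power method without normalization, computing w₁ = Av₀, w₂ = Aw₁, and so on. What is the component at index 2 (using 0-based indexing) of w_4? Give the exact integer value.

w1 = Av₀ = (1·2 + 2·1 + 2·4; 2·2 + 4·1 + 1·4; 2·2 + 1·1 + 7·4) = (12, 12, 33)
w2 = Aw1 = (1·12 + 2·12 + 2·33; 2·12 + 4·12 + 1·33; 2·12 + 1·12 + 7·33) = (102, 105, 267)
w3 = Aw2 = (846, 891, 2178)
w4 = Aw3 = (6984, 7434, 17829)
The requested component of w4 is 17829.

17829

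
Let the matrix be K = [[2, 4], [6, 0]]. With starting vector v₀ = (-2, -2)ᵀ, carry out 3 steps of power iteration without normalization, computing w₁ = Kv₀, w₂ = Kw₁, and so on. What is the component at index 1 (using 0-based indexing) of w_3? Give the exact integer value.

-432

w1 = Kv₀ = (2·(-2) + 4·(-2); 6·(-2) + 0·(-2)) = (-12, -12)
w2 = Kw1 = (2·(-12) + 4·(-12); 6·(-12) + 0·(-12)) = (-72, -72)
w3 = Kw2 = (-432, -432)
The requested component of w3 is -432.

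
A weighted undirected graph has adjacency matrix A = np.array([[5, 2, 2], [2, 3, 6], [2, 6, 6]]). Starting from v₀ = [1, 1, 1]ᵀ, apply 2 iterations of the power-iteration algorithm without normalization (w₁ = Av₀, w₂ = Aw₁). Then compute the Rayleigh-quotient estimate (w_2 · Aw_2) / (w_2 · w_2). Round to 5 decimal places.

w1 = Av₀ = (9, 11, 14)
w2 = Aw1 = (95, 135, 168)
Aw2 = (1081, 1603, 2008)
w2·Aw2 = 95·1081 + 135·1603 + 168·2008 = 656444; w2·w2 = 95·95 + 135·135 + 168·168 = 55474
λ ≈ 656444/55474 = 11.83336

λ ≈ 11.83336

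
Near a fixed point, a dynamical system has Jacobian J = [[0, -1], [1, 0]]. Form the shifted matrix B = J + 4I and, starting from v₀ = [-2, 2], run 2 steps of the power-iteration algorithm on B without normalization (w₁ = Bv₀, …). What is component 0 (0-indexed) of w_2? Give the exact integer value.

-46

B = J + 4I has rows (4, -1); (1, 4)
w1 = Bv₀ = (4·(-2) + (-1)·2; 1·(-2) + 4·2) = (-10, 6)
w2 = Bw1 = (4·(-10) + (-1)·6; 1·(-10) + 4·6) = (-46, 14)
Requested component of w2: -46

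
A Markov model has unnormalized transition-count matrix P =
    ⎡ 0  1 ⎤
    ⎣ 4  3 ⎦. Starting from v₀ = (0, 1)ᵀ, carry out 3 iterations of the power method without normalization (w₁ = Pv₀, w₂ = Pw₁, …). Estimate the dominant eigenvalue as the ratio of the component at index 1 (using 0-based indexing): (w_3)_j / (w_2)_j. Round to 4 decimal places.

w1 = Pv₀ = (0·0 + 1·1; 4·0 + 3·1) = (1, 3)
w2 = Pw1 = (0·1 + 1·3; 4·1 + 3·3) = (3, 13)
w3 = Pw2 = (13, 51)
Ratio at component: 51 / 13 = 3.9231

3.9231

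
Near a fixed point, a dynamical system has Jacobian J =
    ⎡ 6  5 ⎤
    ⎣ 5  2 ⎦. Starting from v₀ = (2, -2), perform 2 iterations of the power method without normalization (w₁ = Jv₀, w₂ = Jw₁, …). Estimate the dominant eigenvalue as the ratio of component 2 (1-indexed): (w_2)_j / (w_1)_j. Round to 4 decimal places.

w1 = Jv₀ = (2, 6)
w2 = Jw1 = (42, 22)
Ratio at component: 22 / 6 = 3.6667

3.6667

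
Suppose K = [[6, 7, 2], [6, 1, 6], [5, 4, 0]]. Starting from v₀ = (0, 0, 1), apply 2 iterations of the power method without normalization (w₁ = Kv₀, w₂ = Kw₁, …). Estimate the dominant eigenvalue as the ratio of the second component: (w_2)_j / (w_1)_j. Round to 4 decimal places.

λ ≈ 3.0000

w1 = Kv₀ = (6·0 + 7·0 + 2·1; 6·0 + 1·0 + 6·1; 5·0 + 4·0 + 0·1) = (2, 6, 0)
w2 = Kw1 = (6·2 + 7·6 + 2·0; 6·2 + 1·6 + 6·0; 5·2 + 4·6 + 0·0) = (54, 18, 34)
Ratio at component: 18 / 6 = 3.0000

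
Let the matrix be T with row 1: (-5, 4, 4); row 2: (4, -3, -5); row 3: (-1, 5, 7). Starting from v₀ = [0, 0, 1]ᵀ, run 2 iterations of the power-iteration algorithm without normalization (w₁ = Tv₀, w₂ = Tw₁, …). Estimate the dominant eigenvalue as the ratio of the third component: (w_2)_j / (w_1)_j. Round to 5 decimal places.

2.85714

w1 = Tv₀ = (4, -5, 7)
w2 = Tw1 = (-12, -4, 20)
Ratio at component: 20 / 7 = 2.85714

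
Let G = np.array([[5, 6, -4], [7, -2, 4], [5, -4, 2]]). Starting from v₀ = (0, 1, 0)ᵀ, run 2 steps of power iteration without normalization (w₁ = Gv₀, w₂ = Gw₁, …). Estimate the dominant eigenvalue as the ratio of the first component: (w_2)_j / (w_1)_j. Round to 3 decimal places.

λ ≈ 5.667

w1 = Gv₀ = (5·0 + 6·1 + (-4)·0; 7·0 + (-2)·1 + 4·0; 5·0 + (-4)·1 + 2·0) = (6, -2, -4)
w2 = Gw1 = (5·6 + 6·(-2) + (-4)·(-4); 7·6 + (-2)·(-2) + 4·(-4); 5·6 + (-4)·(-2) + 2·(-4)) = (34, 30, 30)
Ratio at component: 34 / 6 = 5.667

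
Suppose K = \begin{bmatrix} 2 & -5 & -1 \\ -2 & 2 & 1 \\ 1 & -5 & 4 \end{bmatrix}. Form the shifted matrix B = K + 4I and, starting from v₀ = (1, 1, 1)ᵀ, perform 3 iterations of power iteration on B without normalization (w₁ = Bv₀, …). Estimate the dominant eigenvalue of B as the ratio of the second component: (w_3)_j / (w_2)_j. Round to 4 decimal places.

B = K + 4I has rows (6, -5, -1); (-2, 6, 1); (1, -5, 8)
w1 = Bv₀ = (0, 5, 4)
w2 = Bw1 = (-29, 34, 7)
w3 = Bw2 = (-351, 269, -143)
Ratio: 269/34 = 7.9118

7.9118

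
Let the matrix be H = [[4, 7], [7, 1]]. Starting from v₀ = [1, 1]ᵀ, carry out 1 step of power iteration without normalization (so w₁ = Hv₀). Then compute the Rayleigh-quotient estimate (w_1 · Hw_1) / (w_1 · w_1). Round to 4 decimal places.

w1 = Hv₀ = (11, 8)
Hw1 = (100, 85)
w1·Hw1 = 11·100 + 8·85 = 1780; w1·w1 = 11·11 + 8·8 = 185
λ ≈ 1780/185 = 9.6216

λ ≈ 9.6216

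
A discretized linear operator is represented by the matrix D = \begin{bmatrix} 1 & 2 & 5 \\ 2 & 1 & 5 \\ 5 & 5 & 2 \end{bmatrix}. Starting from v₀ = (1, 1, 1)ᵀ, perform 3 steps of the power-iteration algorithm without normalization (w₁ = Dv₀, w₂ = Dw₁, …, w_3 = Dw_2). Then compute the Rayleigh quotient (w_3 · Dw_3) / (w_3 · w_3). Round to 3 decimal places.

9.586

w1 = Dv₀ = (1·1 + 2·1 + 5·1; 2·1 + 1·1 + 5·1; 5·1 + 5·1 + 2·1) = (8, 8, 12)
w2 = Dw1 = (1·8 + 2·8 + 5·12; 2·8 + 1·8 + 5·12; 5·8 + 5·8 + 2·12) = (84, 84, 104)
w3 = Dw2 = (772, 772, 1048)
Dw3 = (7556, 7556, 9816)
w3·Dw3 = 772·7556 + 772·7556 + 1048·9816 = 21953632; w3·w3 = 772·772 + 772·772 + 1048·1048 = 2290272
λ ≈ 21953632/2290272 = 9.586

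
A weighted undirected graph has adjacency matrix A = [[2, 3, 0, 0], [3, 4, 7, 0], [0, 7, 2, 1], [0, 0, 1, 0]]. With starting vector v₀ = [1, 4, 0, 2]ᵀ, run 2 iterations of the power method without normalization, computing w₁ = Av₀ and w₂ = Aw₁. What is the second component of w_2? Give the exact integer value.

328

w1 = Av₀ = (14, 19, 30, 0)
w2 = Aw1 = (85, 328, 193, 30)
The requested component of w2 is 328.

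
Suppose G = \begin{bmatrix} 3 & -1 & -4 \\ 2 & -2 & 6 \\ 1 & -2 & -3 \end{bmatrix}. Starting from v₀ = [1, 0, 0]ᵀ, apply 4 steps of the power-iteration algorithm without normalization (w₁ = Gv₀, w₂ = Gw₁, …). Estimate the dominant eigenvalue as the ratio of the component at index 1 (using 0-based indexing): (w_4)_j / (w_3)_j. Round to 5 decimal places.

w1 = Gv₀ = (3·1 + (-1)·0 + (-4)·0; 2·1 + (-2)·0 + 6·0; 1·1 + (-2)·0 + (-3)·0) = (3, 2, 1)
w2 = Gw1 = (3·3 + (-1)·2 + (-4)·1; 2·3 + (-2)·2 + 6·1; 1·3 + (-2)·2 + (-3)·1) = (3, 8, -4)
w3 = Gw2 = (17, -34, -1)
w4 = Gw3 = (89, 96, 88)
Ratio at component: 96 / -34 = -2.82353

-2.82353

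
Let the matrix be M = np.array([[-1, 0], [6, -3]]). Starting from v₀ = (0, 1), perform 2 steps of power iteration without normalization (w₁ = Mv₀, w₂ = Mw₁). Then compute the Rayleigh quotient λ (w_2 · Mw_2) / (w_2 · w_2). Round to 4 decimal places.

w1 = Mv₀ = (0, -3)
w2 = Mw1 = (0, 9)
Mw2 = (0, -27)
w2·Mw2 = 0·0 + 9·(-27) = -243; w2·w2 = 0·0 + 9·9 = 81
λ ≈ -243/81 = -3.0000

λ ≈ -3.0000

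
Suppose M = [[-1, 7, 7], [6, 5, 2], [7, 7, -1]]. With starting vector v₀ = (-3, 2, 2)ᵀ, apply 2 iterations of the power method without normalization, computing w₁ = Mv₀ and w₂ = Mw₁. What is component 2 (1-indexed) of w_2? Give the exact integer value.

w1 = Mv₀ = (31, -4, -9)
w2 = Mw1 = (-122, 148, 198)
The requested component of w2 is 148.

148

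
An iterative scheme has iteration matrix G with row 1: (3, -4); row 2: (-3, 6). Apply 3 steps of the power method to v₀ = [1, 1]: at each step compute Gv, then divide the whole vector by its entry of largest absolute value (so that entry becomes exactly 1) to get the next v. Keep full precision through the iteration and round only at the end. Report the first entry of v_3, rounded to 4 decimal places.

Gv0 = (-1.00000, 3.00000); divide by 3.00000 → v1 = (-0.33333, 1.00000)
Gv1 = (-5.00000, 7.00000); divide by 7.00000 → v2 = (-0.71429, 1.00000)
Gv2 = (-6.14286, 8.14286); divide by 8.14286 → v3 = (-0.75439, 1.00000)
Requested entry of v3: -129/171 = -0.7544

-0.7544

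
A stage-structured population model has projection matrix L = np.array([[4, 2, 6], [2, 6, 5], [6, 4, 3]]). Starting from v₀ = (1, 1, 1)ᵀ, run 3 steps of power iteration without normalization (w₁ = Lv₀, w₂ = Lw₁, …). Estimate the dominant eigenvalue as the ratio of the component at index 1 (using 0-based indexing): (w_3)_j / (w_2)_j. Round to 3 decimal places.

λ ≈ 12.701

w1 = Lv₀ = (4·1 + 2·1 + 6·1; 2·1 + 6·1 + 5·1; 6·1 + 4·1 + 3·1) = (12, 13, 13)
w2 = Lw1 = (4·12 + 2·13 + 6·13; 2·12 + 6·13 + 5·13; 6·12 + 4·13 + 3·13) = (152, 167, 163)
w3 = Lw2 = (1920, 2121, 2069)
Ratio at component: 2121 / 167 = 12.701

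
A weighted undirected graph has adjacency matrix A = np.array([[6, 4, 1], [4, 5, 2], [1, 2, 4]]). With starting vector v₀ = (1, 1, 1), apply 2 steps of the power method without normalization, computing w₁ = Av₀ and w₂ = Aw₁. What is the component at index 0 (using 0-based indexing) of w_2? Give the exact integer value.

w1 = Av₀ = (6·1 + 4·1 + 1·1; 4·1 + 5·1 + 2·1; 1·1 + 2·1 + 4·1) = (11, 11, 7)
w2 = Aw1 = (6·11 + 4·11 + 1·7; 4·11 + 5·11 + 2·7; 1·11 + 2·11 + 4·7) = (117, 113, 61)
The requested component of w2 is 117.

117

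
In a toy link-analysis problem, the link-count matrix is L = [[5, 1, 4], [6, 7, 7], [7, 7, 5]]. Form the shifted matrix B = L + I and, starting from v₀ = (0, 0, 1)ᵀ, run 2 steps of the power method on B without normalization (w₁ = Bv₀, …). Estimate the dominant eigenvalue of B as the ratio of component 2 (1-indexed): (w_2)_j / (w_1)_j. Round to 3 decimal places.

17.429

B = L + I has rows (6, 1, 4); (6, 8, 7); (7, 7, 6)
w1 = Bv₀ = (4, 7, 6)
w2 = Bw1 = (55, 122, 113)
Ratio: 122/7 = 17.429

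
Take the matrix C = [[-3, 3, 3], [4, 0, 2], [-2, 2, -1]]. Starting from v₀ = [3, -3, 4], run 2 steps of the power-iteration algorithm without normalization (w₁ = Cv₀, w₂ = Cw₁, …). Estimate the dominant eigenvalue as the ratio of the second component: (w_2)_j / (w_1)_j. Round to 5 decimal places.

w1 = Cv₀ = ((-3)·3 + 3·(-3) + 3·4; 4·3 + 0·(-3) + 2·4; (-2)·3 + 2·(-3) + (-1)·4) = (-6, 20, -16)
w2 = Cw1 = ((-3)·(-6) + 3·20 + 3·(-16); 4·(-6) + 0·20 + 2·(-16); (-2)·(-6) + 2·20 + (-1)·(-16)) = (30, -56, 68)
Ratio at component: -56 / 20 = -2.80000

λ ≈ -2.80000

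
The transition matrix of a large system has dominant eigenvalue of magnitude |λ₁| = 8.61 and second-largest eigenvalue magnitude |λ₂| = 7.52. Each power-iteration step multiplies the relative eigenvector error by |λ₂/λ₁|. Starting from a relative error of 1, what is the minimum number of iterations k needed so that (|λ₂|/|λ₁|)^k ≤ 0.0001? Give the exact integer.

69

|λ₂/λ₁| = 7.52/8.61 = 0.87340
Need k ≥ ln(0.0001) / ln(0.87340) = -9.2103 / -0.1354 ≈ 68.044
Smallest integer k satisfying the bound: 69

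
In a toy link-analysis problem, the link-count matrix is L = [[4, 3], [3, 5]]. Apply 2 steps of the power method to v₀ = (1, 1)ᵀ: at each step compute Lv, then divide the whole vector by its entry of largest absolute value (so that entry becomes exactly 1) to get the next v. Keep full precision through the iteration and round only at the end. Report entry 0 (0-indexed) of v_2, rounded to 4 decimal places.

Lv0 = (7.00000, 8.00000); divide by 8.00000 → v1 = (0.87500, 1.00000)
Lv1 = (6.50000, 7.62500); divide by 7.62500 → v2 = (0.85246, 1.00000)
Requested entry of v2: 52/61 = 0.8525

0.8525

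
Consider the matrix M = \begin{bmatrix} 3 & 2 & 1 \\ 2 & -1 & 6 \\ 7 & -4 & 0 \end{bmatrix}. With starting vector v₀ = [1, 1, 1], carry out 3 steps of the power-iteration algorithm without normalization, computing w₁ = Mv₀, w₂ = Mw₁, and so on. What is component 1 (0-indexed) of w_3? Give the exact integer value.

131

w1 = Mv₀ = (3·1 + 2·1 + 1·1; 2·1 + (-1)·1 + 6·1; 7·1 + (-4)·1 + 0·1) = (6, 7, 3)
w2 = Mw1 = (3·6 + 2·7 + 1·3; 2·6 + (-1)·7 + 6·3; 7·6 + (-4)·7 + 0·3) = (35, 23, 14)
w3 = Mw2 = (165, 131, 153)
The requested component of w3 is 131.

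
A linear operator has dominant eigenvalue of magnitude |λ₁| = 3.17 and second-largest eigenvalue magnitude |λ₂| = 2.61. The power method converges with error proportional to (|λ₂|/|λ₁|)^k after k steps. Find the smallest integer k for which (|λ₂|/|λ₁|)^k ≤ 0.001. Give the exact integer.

|λ₂/λ₁| = 2.61/3.17 = 0.82334
Need k ≥ ln(0.001) / ln(0.82334) = -6.9078 / -0.1944 ≈ 35.537
Smallest integer k satisfying the bound: 36

36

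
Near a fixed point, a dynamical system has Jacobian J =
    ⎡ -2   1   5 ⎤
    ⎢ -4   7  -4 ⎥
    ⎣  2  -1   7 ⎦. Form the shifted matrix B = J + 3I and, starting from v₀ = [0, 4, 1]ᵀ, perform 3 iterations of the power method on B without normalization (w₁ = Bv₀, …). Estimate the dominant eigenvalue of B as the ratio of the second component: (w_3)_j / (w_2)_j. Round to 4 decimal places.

μ ≈ 8.4400

B = J + 3I has rows (1, 1, 5); (-4, 10, -4); (2, -1, 10)
w1 = Bv₀ = (9, 36, 6)
w2 = Bw1 = (75, 300, 42)
w3 = Bw2 = (585, 2532, 270)
Ratio: 2532/300 = 8.4400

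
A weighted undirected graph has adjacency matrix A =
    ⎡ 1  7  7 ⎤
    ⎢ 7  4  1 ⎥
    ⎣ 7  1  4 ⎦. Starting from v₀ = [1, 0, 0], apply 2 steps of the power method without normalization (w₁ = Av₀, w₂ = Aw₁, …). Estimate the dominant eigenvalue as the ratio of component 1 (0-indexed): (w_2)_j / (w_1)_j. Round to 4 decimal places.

w1 = Av₀ = (1, 7, 7)
w2 = Aw1 = (99, 42, 42)
Ratio at component: 42 / 7 = 6.0000

6.0000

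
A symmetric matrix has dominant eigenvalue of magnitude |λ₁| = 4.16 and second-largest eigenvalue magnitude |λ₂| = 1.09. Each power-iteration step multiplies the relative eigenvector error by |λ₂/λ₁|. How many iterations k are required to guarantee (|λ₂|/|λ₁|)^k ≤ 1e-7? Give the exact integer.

|λ₂/λ₁| = 1.09/4.16 = 0.26202
Need k ≥ ln(1e-7) / ln(0.26202) = -16.1181 / -1.3393 ≈ 12.034
Smallest integer k satisfying the bound: 13

13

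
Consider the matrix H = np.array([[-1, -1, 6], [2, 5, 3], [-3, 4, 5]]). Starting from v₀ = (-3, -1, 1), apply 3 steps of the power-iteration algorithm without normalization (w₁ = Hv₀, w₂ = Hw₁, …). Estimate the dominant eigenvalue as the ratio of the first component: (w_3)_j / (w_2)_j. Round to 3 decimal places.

w1 = Hv₀ = (10, -8, 10)
w2 = Hw1 = (58, 10, -12)
w3 = Hw2 = (-140, 130, -194)
Ratio at component: -140 / 58 = -2.414

λ ≈ -2.414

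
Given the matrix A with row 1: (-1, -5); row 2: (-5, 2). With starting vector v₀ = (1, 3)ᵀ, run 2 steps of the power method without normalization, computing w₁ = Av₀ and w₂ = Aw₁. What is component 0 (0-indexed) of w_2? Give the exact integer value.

11

w1 = Av₀ = (-16, 1)
w2 = Aw1 = (11, 82)
The requested component of w2 is 11.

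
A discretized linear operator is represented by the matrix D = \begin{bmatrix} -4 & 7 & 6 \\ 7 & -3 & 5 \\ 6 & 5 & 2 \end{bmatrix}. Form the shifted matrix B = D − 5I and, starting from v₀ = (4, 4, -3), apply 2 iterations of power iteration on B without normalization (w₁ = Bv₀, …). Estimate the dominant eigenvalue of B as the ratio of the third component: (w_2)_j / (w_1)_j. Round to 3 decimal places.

B = D − 5I has rows (-9, 7, 6); (7, -8, 5); (6, 5, -3)
w1 = Bv₀ = ((-9)·4 + 7·4 + 6·(-3); 7·4 + (-8)·4 + 5·(-3); 6·4 + 5·4 + (-3)·(-3)) = (-26, -19, 53)
w2 = Bw1 = ((-9)·(-26) + 7·(-19) + 6·53; 7·(-26) + (-8)·(-19) + 5·53; 6·(-26) + 5·(-19) + (-3)·53) = (419, 235, -410)
Ratio: -410/53 = -7.736

μ ≈ -7.736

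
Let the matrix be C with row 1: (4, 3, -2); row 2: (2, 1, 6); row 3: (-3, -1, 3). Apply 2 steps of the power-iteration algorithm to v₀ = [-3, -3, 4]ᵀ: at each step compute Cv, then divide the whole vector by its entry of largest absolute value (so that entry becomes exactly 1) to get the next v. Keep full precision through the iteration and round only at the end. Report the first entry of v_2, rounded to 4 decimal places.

Cv0 = (-29.00000, 15.00000, 24.00000); divide by -29.00000 → v1 = (1.00000, -0.51724, -0.82759)
Cv1 = (4.10345, -3.48276, -4.96552); divide by -4.96552 → v2 = (-0.82639, 0.70139, 1.00000)
Requested entry of v2: -119/144 = -0.8264

-0.8264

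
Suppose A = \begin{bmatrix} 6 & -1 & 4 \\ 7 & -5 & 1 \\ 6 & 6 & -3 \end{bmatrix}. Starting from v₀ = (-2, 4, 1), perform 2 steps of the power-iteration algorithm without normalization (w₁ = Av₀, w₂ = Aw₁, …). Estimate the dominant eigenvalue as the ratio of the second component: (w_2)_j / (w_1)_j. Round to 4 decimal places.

w1 = Av₀ = (6·(-2) + (-1)·4 + 4·1; 7·(-2) + (-5)·4 + 1·1; 6·(-2) + 6·4 + (-3)·1) = (-12, -33, 9)
w2 = Aw1 = (6·(-12) + (-1)·(-33) + 4·9; 7·(-12) + (-5)·(-33) + 1·9; 6·(-12) + 6·(-33) + (-3)·9) = (-3, 90, -297)
Ratio at component: 90 / -33 = -2.7273

-2.7273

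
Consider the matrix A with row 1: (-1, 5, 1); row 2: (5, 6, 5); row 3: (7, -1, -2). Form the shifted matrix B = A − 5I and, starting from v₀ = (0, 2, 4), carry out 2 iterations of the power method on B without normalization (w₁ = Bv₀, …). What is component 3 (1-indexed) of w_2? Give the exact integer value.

286

B = A − 5I has rows (-6, 5, 1); (5, 1, 5); (7, -1, -7)
w1 = Bv₀ = ((-6)·0 + 5·2 + 1·4; 5·0 + 1·2 + 5·4; 7·0 + (-1)·2 + (-7)·4) = (14, 22, -30)
w2 = Bw1 = ((-6)·14 + 5·22 + 1·(-30); 5·14 + 1·22 + 5·(-30); 7·14 + (-1)·22 + (-7)·(-30)) = (-4, -58, 286)
Requested component of w2: 286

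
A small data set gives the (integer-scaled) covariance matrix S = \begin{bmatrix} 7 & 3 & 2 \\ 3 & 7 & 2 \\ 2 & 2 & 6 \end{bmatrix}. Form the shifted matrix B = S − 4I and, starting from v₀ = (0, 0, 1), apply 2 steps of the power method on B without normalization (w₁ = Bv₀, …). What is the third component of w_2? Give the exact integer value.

B = S − 4I has rows (3, 3, 2); (3, 3, 2); (2, 2, 2)
w1 = Bv₀ = (3·0 + 3·0 + 2·1; 3·0 + 3·0 + 2·1; 2·0 + 2·0 + 2·1) = (2, 2, 2)
w2 = Bw1 = (3·2 + 3·2 + 2·2; 3·2 + 3·2 + 2·2; 2·2 + 2·2 + 2·2) = (16, 16, 12)
Requested component of w2: 12

12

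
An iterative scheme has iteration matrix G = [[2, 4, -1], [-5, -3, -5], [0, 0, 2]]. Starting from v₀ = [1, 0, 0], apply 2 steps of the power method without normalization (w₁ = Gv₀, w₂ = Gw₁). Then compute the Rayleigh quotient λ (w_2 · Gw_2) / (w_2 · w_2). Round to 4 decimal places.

w1 = Gv₀ = (2·1 + 4·0 + (-1)·0; (-5)·1 + (-3)·0 + (-5)·0; 0·1 + 0·0 + 2·0) = (2, -5, 0)
w2 = Gw1 = (2·2 + 4·(-5) + (-1)·0; (-5)·2 + (-3)·(-5) + (-5)·0; 0·2 + 0·(-5) + 2·0) = (-16, 5, 0)
Gw2 = (-12, 65, 0)
w2·Gw2 = (-16)·(-12) + 5·65 + 0·0 = 517; w2·w2 = (-16)·(-16) + 5·5 + 0·0 = 281
λ ≈ 517/281 = 1.8399

λ ≈ 1.8399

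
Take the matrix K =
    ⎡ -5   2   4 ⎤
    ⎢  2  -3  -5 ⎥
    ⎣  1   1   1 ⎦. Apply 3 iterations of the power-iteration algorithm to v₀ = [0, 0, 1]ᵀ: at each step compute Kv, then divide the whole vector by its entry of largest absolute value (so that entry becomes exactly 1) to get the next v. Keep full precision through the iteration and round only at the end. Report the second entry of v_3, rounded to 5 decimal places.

Kv0 = (4.000000, -5.000000, 1.000000); divide by -5.000000 → v1 = (-0.800000, 1.000000, -0.200000)
Kv1 = (5.200000, -3.600000, 0.000000); divide by 5.200000 → v2 = (1.000000, -0.692308, 0.000000)
Kv2 = (-6.384615, 4.076923, 0.307692); divide by -6.384615 → v3 = (1.000000, -0.638554, -0.048193)
Requested entry of v3: -106/166 = -0.63855

-0.63855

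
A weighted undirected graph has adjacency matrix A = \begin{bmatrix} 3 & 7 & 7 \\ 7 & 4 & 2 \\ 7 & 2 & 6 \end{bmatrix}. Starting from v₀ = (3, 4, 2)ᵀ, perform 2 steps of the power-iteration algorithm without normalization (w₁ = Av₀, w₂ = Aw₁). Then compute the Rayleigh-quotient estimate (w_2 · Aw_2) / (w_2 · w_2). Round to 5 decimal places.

λ ≈ 15.14428

w1 = Av₀ = (3·3 + 7·4 + 7·2; 7·3 + 4·4 + 2·2; 7·3 + 2·4 + 6·2) = (51, 41, 41)
w2 = Aw1 = (3·51 + 7·41 + 7·41; 7·51 + 4·41 + 2·41; 7·51 + 2·41 + 6·41) = (727, 603, 685)
Aw2 = (11197, 8871, 10405)
w2·Aw2 = 727·11197 + 603·8871 + 685·10405 = 20616857; w2·w2 = 727·727 + 603·603 + 685·685 = 1361363
λ ≈ 20616857/1361363 = 15.14428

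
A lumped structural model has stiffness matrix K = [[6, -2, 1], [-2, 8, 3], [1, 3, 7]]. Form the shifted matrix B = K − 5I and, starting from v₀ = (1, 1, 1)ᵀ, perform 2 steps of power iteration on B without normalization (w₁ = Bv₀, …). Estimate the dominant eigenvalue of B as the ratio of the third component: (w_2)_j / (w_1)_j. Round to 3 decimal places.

B = K − 5I has rows (1, -2, 1); (-2, 3, 3); (1, 3, 2)
w1 = Bv₀ = (1·1 + (-2)·1 + 1·1; (-2)·1 + 3·1 + 3·1; 1·1 + 3·1 + 2·1) = (0, 4, 6)
w2 = Bw1 = (1·0 + (-2)·4 + 1·6; (-2)·0 + 3·4 + 3·6; 1·0 + 3·4 + 2·6) = (-2, 30, 24)
Ratio: 24/6 = 4.000

μ ≈ 4.000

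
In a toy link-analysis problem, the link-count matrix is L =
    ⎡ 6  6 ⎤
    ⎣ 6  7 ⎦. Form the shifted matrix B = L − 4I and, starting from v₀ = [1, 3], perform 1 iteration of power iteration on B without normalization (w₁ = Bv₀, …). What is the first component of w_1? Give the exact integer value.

B = L − 4I has rows (2, 6); (6, 3)
w1 = Bv₀ = (2·1 + 6·3; 6·1 + 3·3) = (20, 15)
Requested component of w1: 20

20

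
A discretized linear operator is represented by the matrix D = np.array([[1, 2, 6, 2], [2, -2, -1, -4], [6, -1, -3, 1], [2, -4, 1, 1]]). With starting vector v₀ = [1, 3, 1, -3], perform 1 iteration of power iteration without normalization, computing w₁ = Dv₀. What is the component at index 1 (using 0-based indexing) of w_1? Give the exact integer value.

7

w1 = Dv₀ = (7, 7, -3, -12)
The requested component of w1 is 7.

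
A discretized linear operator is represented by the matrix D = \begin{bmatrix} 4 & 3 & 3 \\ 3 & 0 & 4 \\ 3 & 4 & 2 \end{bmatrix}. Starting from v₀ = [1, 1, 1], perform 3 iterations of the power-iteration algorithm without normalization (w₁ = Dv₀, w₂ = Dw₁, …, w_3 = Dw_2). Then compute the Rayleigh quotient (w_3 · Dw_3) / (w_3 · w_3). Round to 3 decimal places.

8.819

w1 = Dv₀ = (4·1 + 3·1 + 3·1; 3·1 + 0·1 + 4·1; 3·1 + 4·1 + 2·1) = (10, 7, 9)
w2 = Dw1 = (4·10 + 3·7 + 3·9; 3·10 + 0·7 + 4·9; 3·10 + 4·7 + 2·9) = (88, 66, 76)
w3 = Dw2 = (778, 568, 680)
Dw3 = (6856, 5054, 5966)
w3·Dw3 = 778·6856 + 568·5054 + 680·5966 = 12261520; w3·w3 = 778·778 + 568·568 + 680·680 = 1390308
λ ≈ 12261520/1390308 = 8.819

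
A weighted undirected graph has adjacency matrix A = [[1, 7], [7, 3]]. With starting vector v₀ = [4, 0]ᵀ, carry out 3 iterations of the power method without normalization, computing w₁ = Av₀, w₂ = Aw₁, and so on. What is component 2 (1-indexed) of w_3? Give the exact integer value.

1736

w1 = Av₀ = (1·4 + 7·0; 7·4 + 3·0) = (4, 28)
w2 = Aw1 = (1·4 + 7·28; 7·4 + 3·28) = (200, 112)
w3 = Aw2 = (984, 1736)
The requested component of w3 is 1736.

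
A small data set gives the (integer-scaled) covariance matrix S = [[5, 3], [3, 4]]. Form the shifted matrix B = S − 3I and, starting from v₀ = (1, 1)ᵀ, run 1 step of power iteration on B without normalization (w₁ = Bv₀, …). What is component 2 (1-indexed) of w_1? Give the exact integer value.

4

B = S − 3I has rows (2, 3); (3, 1)
w1 = Bv₀ = (2·1 + 3·1; 3·1 + 1·1) = (5, 4)
Requested component of w1: 4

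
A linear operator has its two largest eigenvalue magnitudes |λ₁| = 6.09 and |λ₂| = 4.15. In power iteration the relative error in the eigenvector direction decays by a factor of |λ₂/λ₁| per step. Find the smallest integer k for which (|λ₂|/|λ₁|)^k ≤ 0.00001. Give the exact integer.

|λ₂/λ₁| = 4.15/6.09 = 0.68144
Need k ≥ ln(0.00001) / ln(0.68144) = -11.5129 / -0.3835 ≈ 30.018
Smallest integer k satisfying the bound: 31

31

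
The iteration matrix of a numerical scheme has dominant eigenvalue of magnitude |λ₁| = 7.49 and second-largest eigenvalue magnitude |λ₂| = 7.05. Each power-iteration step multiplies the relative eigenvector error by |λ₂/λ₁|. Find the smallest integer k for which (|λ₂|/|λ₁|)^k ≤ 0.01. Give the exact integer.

77

|λ₂/λ₁| = 7.05/7.49 = 0.94126
Need k ≥ ln(0.01) / ln(0.94126) = -4.6052 / -0.0605 ≈ 76.067
Smallest integer k satisfying the bound: 77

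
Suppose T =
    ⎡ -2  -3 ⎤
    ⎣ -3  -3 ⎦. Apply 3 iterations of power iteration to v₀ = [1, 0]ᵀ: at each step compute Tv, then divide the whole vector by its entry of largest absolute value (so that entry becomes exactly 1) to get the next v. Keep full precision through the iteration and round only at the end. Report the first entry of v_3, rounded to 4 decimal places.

Tv0 = (-2.00000, -3.00000); divide by -3.00000 → v1 = (0.66667, 1.00000)
Tv1 = (-4.33333, -5.00000); divide by -5.00000 → v2 = (0.86667, 1.00000)
Tv2 = (-4.73333, -5.60000); divide by -5.60000 → v3 = (0.84524, 1.00000)
Requested entry of v3: -71/-84 = 0.8452

0.8452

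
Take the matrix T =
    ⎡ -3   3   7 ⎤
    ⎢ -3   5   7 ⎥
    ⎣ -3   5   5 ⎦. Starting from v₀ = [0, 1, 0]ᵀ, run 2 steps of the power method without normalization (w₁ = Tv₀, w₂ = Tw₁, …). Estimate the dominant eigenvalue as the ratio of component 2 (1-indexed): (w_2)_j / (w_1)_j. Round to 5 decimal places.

w1 = Tv₀ = ((-3)·0 + 3·1 + 7·0; (-3)·0 + 5·1 + 7·0; (-3)·0 + 5·1 + 5·0) = (3, 5, 5)
w2 = Tw1 = ((-3)·3 + 3·5 + 7·5; (-3)·3 + 5·5 + 7·5; (-3)·3 + 5·5 + 5·5) = (41, 51, 41)
Ratio at component: 51 / 5 = 10.20000

10.20000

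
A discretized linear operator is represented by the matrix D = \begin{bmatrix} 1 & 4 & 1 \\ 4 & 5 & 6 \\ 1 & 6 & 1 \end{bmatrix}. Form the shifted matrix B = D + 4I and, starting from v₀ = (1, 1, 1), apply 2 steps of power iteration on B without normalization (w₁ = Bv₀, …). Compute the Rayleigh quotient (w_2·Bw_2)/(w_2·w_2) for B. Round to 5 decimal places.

14.83868

B = D + 4I has rows (5, 4, 1); (4, 9, 6); (1, 6, 5)
w1 = Bv₀ = (10, 19, 12)
w2 = Bw1 = (138, 283, 184)
Bw2 = (2006, 4203, 2756)
w2·Bw2 = 1973381; w2·w2 = 132989; μ ≈ 1973381/132989 = 14.83868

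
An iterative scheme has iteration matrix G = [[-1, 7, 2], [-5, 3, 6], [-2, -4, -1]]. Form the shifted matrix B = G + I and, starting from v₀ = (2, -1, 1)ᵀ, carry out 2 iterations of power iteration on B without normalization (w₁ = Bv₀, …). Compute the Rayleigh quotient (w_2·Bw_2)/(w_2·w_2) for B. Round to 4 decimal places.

B = G + I has rows (0, 7, 2); (-5, 4, 6); (-2, -4, 0)
w1 = Bv₀ = (-5, -8, 0)
w2 = Bw1 = (-56, -7, 42)
Bw2 = (35, 504, 140)
w2·Bw2 = 392; w2·w2 = 4949; μ ≈ 392/4949 = 0.0792

μ ≈ 0.0792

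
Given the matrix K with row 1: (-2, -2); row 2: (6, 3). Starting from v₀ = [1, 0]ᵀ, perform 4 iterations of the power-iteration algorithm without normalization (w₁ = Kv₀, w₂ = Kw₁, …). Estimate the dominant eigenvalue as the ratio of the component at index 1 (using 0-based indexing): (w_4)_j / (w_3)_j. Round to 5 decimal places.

w1 = Kv₀ = ((-2)·1 + (-2)·0; 6·1 + 3·0) = (-2, 6)
w2 = Kw1 = ((-2)·(-2) + (-2)·6; 6·(-2) + 3·6) = (-8, 6)
w3 = Kw2 = (4, -30)
w4 = Kw3 = (52, -66)
Ratio at component: -66 / -30 = 2.20000

2.20000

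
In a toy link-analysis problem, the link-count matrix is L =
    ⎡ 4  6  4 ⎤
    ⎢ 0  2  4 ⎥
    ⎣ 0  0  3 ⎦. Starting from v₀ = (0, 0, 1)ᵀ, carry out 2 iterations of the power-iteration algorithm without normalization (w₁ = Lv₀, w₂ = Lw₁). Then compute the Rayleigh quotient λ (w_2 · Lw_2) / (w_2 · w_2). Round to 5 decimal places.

w1 = Lv₀ = (4, 4, 3)
w2 = Lw1 = (52, 20, 9)
Lw2 = (364, 76, 27)
w2·Lw2 = 52·364 + 20·76 + 9·27 = 20691; w2·w2 = 52·52 + 20·20 + 9·9 = 3185
λ ≈ 20691/3185 = 6.49639

λ ≈ 6.49639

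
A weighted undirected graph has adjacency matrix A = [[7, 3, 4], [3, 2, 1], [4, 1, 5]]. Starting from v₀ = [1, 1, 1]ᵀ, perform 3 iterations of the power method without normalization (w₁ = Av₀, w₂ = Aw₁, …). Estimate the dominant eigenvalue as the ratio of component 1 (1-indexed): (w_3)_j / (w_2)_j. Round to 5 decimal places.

w1 = Av₀ = (14, 6, 10)
w2 = Aw1 = (156, 64, 112)
w3 = Aw2 = (1732, 708, 1248)
Ratio at component: 1732 / 156 = 11.10256

11.10256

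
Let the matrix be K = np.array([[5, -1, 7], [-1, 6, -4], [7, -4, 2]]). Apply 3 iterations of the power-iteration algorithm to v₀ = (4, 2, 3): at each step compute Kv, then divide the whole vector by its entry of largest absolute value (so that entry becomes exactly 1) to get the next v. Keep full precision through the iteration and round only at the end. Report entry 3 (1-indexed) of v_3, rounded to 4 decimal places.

0.9009

Kv0 = (39.00000, -4.00000, 26.00000); divide by 39.00000 → v1 = (1.00000, -0.10256, 0.66667)
Kv1 = (9.76923, -4.28205, 8.74359); divide by 9.76923 → v2 = (1.00000, -0.43832, 0.89501)
Kv2 = (11.70341, -7.20997, 10.54331); divide by 11.70341 → v3 = (1.00000, -0.61606, 0.90087)
Requested entry of v3: 4017/4459 = 0.9009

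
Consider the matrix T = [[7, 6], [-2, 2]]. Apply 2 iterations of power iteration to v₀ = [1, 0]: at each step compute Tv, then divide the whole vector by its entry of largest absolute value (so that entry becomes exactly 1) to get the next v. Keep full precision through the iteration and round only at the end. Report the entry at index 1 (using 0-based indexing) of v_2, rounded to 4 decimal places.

Tv0 = (7.00000, -2.00000); divide by 7.00000 → v1 = (1.00000, -0.28571)
Tv1 = (5.28571, -2.57143); divide by 5.28571 → v2 = (1.00000, -0.48649)
Requested entry of v2: -18/37 = -0.4865

-0.4865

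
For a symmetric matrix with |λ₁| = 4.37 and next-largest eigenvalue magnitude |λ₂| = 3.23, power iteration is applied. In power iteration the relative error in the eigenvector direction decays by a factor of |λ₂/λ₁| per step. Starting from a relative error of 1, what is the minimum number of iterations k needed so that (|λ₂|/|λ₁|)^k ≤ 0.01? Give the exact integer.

|λ₂/λ₁| = 3.23/4.37 = 0.73913
Need k ≥ ln(0.01) / ln(0.73913) = -4.6052 / -0.3023 ≈ 15.235
Smallest integer k satisfying the bound: 16

16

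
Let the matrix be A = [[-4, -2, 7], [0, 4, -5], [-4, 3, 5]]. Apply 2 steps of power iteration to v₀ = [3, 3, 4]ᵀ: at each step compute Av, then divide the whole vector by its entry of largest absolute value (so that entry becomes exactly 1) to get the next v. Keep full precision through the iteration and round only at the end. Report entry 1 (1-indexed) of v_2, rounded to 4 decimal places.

Av0 = (10.00000, -8.00000, 17.00000); divide by 17.00000 → v1 = (0.58824, -0.47059, 1.00000)
Av1 = (5.58824, -6.88235, 1.23529); divide by -6.88235 → v2 = (-0.81197, 1.00000, -0.17949)
Requested entry of v2: 95/-117 = -0.8120

-0.8120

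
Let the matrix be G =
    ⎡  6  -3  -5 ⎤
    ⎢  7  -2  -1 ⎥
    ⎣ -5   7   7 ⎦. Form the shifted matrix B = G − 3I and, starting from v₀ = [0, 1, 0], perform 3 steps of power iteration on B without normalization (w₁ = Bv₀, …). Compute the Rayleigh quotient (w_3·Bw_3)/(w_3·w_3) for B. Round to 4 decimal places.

B = G − 3I has rows (3, -3, -5); (7, -5, -1); (-5, 7, 4)
w1 = Bv₀ = (-3, -5, 7)
w2 = Bw1 = (-29, -3, 8)
w3 = Bw2 = (-118, -196, 156)
Bw3 = (-546, -2, -158)
w3·Bw3 = 40172; w3·w3 = 76676; μ ≈ 40172/76676 = 0.5239

0.5239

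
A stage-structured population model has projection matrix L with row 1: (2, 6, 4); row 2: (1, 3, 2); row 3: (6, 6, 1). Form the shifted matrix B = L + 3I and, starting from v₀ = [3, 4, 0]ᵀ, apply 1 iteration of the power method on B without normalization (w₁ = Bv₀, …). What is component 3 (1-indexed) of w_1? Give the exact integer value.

42

B = L + 3I has rows (5, 6, 4); (1, 6, 2); (6, 6, 4)
w1 = Bv₀ = (5·3 + 6·4 + 4·0; 1·3 + 6·4 + 2·0; 6·3 + 6·4 + 4·0) = (39, 27, 42)
Requested component of w1: 42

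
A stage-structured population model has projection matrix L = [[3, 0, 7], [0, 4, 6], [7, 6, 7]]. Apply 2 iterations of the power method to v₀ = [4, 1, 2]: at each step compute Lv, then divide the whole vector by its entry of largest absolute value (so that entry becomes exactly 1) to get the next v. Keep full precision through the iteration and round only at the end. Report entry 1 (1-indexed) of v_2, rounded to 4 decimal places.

Lv0 = (26.00000, 16.00000, 48.00000); divide by 48.00000 → v1 = (0.54167, 0.33333, 1.00000)
Lv1 = (8.62500, 7.33333, 12.79167); divide by 12.79167 → v2 = (0.67427, 0.57329, 1.00000)
Requested entry of v2: 414/614 = 0.6743

0.6743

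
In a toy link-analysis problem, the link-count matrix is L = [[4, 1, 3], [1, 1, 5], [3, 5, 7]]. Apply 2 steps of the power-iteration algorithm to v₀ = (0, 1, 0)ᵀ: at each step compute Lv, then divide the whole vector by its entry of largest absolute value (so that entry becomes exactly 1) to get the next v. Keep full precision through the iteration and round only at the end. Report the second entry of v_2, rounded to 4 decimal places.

0.6279

Lv0 = (1.00000, 1.00000, 5.00000); divide by 5.00000 → v1 = (0.20000, 0.20000, 1.00000)
Lv1 = (4.00000, 5.40000, 8.60000); divide by 8.60000 → v2 = (0.46512, 0.62791, 1.00000)
Requested entry of v2: 27/43 = 0.6279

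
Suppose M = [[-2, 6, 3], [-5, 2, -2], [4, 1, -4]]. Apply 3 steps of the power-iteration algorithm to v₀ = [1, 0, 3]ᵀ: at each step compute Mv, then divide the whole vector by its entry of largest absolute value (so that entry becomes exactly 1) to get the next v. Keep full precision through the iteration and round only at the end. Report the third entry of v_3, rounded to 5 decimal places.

Mv0 = (7.000000, -11.000000, -8.000000); divide by -11.000000 → v1 = (-0.636364, 1.000000, 0.727273)
Mv1 = (9.454545, 3.727273, -4.454545); divide by 9.454545 → v2 = (1.000000, 0.394231, -0.471154)
Mv2 = (-1.048077, -3.269231, 6.278846); divide by 6.278846 → v3 = (-0.166922, -0.520674, 1.000000)
Requested entry of v3: -653/-653 = 1.00000

1.00000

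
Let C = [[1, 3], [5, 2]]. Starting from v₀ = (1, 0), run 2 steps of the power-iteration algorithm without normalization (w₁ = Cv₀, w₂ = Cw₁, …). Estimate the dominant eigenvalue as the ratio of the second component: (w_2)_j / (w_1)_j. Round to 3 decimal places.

w1 = Cv₀ = (1·1 + 3·0; 5·1 + 2·0) = (1, 5)
w2 = Cw1 = (1·1 + 3·5; 5·1 + 2·5) = (16, 15)
Ratio at component: 15 / 5 = 3.000

3.000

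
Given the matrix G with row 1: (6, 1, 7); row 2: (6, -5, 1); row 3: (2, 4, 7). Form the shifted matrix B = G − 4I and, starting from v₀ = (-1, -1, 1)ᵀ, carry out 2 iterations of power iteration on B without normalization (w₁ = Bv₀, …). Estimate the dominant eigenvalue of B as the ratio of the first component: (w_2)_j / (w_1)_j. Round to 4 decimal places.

B = G − 4I has rows (2, 1, 7); (6, -9, 1); (2, 4, 3)
w1 = Bv₀ = (4, 4, -3)
w2 = Bw1 = (-9, -15, 15)
Ratio: -9/4 = -2.2500

-2.2500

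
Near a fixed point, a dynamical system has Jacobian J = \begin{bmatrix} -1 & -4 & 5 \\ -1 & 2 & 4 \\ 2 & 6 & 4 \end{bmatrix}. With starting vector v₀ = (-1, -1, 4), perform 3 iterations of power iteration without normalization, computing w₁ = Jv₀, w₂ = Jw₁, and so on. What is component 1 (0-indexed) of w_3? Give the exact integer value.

807

w1 = Jv₀ = ((-1)·(-1) + (-4)·(-1) + 5·4; (-1)·(-1) + 2·(-1) + 4·4; 2·(-1) + 6·(-1) + 4·4) = (25, 15, 8)
w2 = Jw1 = ((-1)·25 + (-4)·15 + 5·8; (-1)·25 + 2·15 + 4·8; 2·25 + 6·15 + 4·8) = (-45, 37, 172)
w3 = Jw2 = (757, 807, 820)
The requested component of w3 is 807.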